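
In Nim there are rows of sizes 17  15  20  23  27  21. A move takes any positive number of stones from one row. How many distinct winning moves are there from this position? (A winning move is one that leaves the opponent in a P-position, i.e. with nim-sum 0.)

Compute the nim-sum pairwise:
17 ^ 15 = 30
30 ^ 20 = 10
10 ^ 23 = 29
29 ^ 27 = 6
6 ^ 21 = 19
The overall nim-sum is X = 19. A row of size p has a winning move iff p XOR X < p (reduce it to p XOR X).
  17: 17 XOR 19 = 2 < 17 — winning move (to 2).
  15: 15 XOR 19 = 28 ≥ 15 — no move.
  20: 20 XOR 19 = 7 < 20 — winning move (to 7).
  23: 23 XOR 19 = 4 < 23 — winning move (to 4).
  27: 27 XOR 19 = 8 < 27 — winning move (to 8).
  21: 21 XOR 19 = 6 < 21 — winning move (to 6).
That gives 5 winning moves.

5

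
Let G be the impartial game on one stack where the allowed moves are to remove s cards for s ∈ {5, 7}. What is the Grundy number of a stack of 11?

2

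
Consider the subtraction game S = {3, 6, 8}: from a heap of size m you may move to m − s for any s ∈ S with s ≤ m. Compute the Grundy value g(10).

3

Grundy values for subtraction set {3, 6, 8}:
g(0) = mex{} = 0
g(1) = mex{} = 0
g(2) = mex{} = 0
g(3) = mex{0} = 1
g(4) = mex{0} = 1
g(5) = mex{0} = 1
g(6) = mex{0,1} = 2
g(7) = mex{0,1} = 2
g(8) = mex{0,1} = 2
g(9) = mex{0,1,2} = 3
g(10) = mex{0,1,2} = 3
So g(10) = 3.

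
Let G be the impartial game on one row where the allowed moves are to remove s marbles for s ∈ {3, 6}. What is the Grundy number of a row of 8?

2

Compute g(0), g(1), … for moves {3, 6}:
g(0) = mex{} = 0
g(1) = mex{} = 0
g(2) = mex{} = 0
g(3) = mex{0} = 1
g(4) = mex{0} = 1
g(5) = mex{0} = 1
g(6) = mex{0,1} = 2
g(7) = mex{0,1} = 2
g(8) = mex{0,1} = 2
So g(8) = 2.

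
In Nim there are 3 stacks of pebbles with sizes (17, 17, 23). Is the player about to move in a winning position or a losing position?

Winning position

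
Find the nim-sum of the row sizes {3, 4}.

7

Nim-sum: 3 XOR 4 = 7.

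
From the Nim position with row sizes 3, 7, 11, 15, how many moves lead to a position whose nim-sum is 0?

0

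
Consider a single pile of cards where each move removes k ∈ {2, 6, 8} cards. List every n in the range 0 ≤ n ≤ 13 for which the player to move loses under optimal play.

0, 1, 4, 5

Grundy values for subtraction set {2, 6, 8}:
g(0) = mex{} = 0
g(1) = mex{} = 0
g(2) = mex{0} = 1
g(3) = mex{0} = 1
g(4) = mex{1} = 0
g(5) = mex{1} = 0
g(6) = mex{0} = 1
g(7) = mex{0} = 1
g(8) = mex{0,1} = 2
g(9) = mex{0,1} = 2
g(10) = mex{0,1,2} = 3
g(11) = mex{0,1,2} = 3
g(12) = mex{0,1,3} = 2
g(13) = mex{0,1,3} = 2
The P-positions (g = 0) in 0..13 are 0, 1, 4, 5.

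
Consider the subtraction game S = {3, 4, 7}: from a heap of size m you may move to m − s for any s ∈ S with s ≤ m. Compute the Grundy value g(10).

0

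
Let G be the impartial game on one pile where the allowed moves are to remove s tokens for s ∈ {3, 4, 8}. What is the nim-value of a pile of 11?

Compute g(0), g(1), … for moves {3, 4, 8}:
g(0) = mex{} = 0
g(1) = mex{} = 0
g(2) = mex{} = 0
g(3) = mex{0} = 1
g(4) = mex{0} = 1
g(5) = mex{0} = 1
g(6) = mex{0,1} = 2
g(7) = mex{1} = 0
g(8) = mex{0,1} = 2
g(9) = mex{0,1,2} = 3
g(10) = mex{0,2} = 1
g(11) = mex{0,1,2} = 3
So g(11) = 3.

3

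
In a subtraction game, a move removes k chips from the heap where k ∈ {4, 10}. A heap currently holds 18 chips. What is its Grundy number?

Compute g(0), g(1), … for moves {4, 10}:
k:     0  1  2  3  4  5  6  7  8  9 10 11 12 13 14 15 16 17 18
g(k):  0  0  0  0  1  1  1  1  0  0  2  2  1  1  0  0  0  0  1
So g(18) = 1.

1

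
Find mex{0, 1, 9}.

2

The values 0, 1 are all present; 2 is the first non-negative integer missing from the set.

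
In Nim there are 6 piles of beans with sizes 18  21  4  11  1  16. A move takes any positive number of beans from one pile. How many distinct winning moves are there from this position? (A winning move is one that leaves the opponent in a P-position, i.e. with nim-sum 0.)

3

Bitwise XOR of the heap sizes:
  10010  (18)
  10101  (21)
  00100  (4)
  01011  (11)
  00001  (1)
  10000  (16)
  -----
  11001  (25)
The overall nim-sum is X = 25. A pile of size p has a winning move iff p XOR X < p (reduce it to p XOR X).
  18: 18 XOR 25 = 11 < 18 — winning move (to 11).
  21: 21 XOR 25 = 12 < 21 — winning move (to 12).
  4: 4 XOR 25 = 29 ≥ 4 — no move.
  11: 11 XOR 25 = 18 ≥ 11 — no move.
  1: 1 XOR 25 = 24 ≥ 1 — no move.
  16: 16 XOR 25 = 9 < 16 — winning move (to 9).
That gives 3 winning moves.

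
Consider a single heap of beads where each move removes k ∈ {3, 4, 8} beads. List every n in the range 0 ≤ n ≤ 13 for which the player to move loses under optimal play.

0, 1, 2, 7, 12, 13

Build the Grundy sequence with g(k) = mex{g(k−s) : s ∈ {3, 4, 8}, s ≤ k}:
g(0) = mex{} = 0
g(1) = mex{} = 0
g(2) = mex{} = 0
g(3) = mex{0} = 1
g(4) = mex{0} = 1
g(5) = mex{0} = 1
g(6) = mex{0,1} = 2
g(7) = mex{1} = 0
g(8) = mex{0,1} = 2
g(9) = mex{0,1,2} = 3
g(10) = mex{0,2} = 1
g(11) = mex{0,1,2} = 3
g(12) = mex{1,2,3} = 0
g(13) = mex{1,3} = 0
The P-positions (g = 0) in 0..13 are 0, 1, 2, 7, 12, 13.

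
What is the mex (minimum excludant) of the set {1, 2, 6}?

0

0 is not in the set, so the mex is 0.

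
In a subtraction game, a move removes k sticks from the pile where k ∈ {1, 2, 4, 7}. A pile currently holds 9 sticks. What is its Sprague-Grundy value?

Compute g(0), g(1), … for moves {1, 2, 4, 7}:
k:     0  1  2  3  4  5  6  7  8  9
g(k):  0  1  2  0  1  2  0  1  2  0
So g(9) = 0.

0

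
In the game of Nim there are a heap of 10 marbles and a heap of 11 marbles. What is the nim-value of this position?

In binary:
  1010  (10)
  1011  (11)
  ----
  0001  (1)

1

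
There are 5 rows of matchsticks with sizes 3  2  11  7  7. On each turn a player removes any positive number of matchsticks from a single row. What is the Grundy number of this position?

10

Compute the nim-sum pairwise:
3 ⊕ 2 = 1
1 ⊕ 11 = 10
10 ⊕ 7 = 13
13 ⊕ 7 = 10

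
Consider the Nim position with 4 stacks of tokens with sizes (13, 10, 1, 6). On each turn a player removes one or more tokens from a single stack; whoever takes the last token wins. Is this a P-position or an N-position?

Compute the nim-sum pairwise:
13 ⊕ 10 = 7
7 ⊕ 1 = 6
6 ⊕ 6 = 0
The nim-sum is 0, so this is a P-position: the player to move is in a losing position under optimal play.

P-position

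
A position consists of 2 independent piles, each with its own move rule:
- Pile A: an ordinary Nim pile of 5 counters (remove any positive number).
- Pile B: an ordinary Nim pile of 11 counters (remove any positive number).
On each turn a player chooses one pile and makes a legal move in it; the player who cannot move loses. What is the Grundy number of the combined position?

14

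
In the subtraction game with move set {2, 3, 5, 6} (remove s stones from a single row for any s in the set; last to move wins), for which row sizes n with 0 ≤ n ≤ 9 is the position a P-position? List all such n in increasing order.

0, 1, 8, 9

Build the Grundy sequence with g(k) = mex{g(k−s) : s ∈ {2, 3, 5, 6}, s ≤ k}:
g(0) = mex{} = 0
g(1) = mex{} = 0
g(2) = mex{0} = 1
g(3) = mex{0} = 1
g(4) = mex{0,1} = 2
g(5) = mex{0,1} = 2
g(6) = mex{0,1,2} = 3
g(7) = mex{0,1,2} = 3
g(8) = mex{1,2,3} = 0
g(9) = mex{1,2,3} = 0
The P-positions (g = 0) in 0..9 are 0, 1, 8, 9.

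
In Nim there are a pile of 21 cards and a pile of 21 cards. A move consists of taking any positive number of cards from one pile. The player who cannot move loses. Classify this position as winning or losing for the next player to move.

Write each in binary and XOR column by column:
  10101  (21)
  10101  (21)
  -----
  00000  (0)
The nim-sum is 0, so this is a P-position: the player to move is in a losing position under optimal play.

Losing position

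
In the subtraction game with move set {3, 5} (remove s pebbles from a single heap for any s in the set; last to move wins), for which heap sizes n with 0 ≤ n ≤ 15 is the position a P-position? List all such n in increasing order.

0, 1, 2, 8, 9, 10

Grundy values for subtraction set {3, 5}:
k:     0  1  2  3  4  5  6  7  8  9 10 11 12 13 14 15
g(k):  0  0  0  1  1  1  2  2  0  0  0  1  1  1  2  2
The P-positions (g = 0) in 0..15 are 0, 1, 2, 8, 9, 10.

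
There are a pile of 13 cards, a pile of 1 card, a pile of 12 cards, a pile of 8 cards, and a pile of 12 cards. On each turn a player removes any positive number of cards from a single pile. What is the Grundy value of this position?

4

Bitwise XOR of the heap sizes:
  1101  (13)
  0001  (1)
  1100  (12)
  1000  (8)
  1100  (12)
  ----
  0100  (4)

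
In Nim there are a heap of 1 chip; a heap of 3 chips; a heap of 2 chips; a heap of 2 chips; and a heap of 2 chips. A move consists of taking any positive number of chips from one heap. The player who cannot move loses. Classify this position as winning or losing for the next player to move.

Losing position

Nim-sum: 1 XOR 3 XOR 2 XOR 2 XOR 2 = 0.
The nim-sum is 0, so this is a P-position: the player to move is in a losing position under optimal play.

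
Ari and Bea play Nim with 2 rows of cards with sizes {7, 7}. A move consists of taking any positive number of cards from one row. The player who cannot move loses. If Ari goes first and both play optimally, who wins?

Bea wins

Compute the nim-sum pairwise:
7 ⊕ 7 = 0
The nim-sum is 0, so this is a P-position: the player to move is in a losing position under optimal play; Ari is about to move from it and so loses — Bea wins.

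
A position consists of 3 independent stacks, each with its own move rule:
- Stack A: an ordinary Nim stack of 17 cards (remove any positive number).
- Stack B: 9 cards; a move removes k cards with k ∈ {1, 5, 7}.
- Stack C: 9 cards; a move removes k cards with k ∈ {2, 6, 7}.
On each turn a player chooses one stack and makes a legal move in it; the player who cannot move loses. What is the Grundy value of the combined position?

16

Stack A is a plain Nim stack of size 17, so its Grundy value is 17.
For stack B, compute g(0), g(1), … with moves {1, 5, 7}:
k:     0  1  2  3  4  5  6  7  8  9
g(k):  0  1  0  1  0  1  0  1  0  1
So g(9) = 1.
For stack C, compute g(0), g(1), … with moves {2, 6, 7}:
k:     0  1  2  3  4  5  6  7  8  9
g(k):  0  0  1  1  0  0  1  1  2  0
So g(9) = 0.
By the Sprague-Grundy theorem, the Grundy value of a sum of independent games is the XOR of the component values.
Combined value = 17 ⊕ 1 ⊕ 0 = 16.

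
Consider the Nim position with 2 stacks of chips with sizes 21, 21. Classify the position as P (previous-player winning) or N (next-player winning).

P-position

Write each in binary and XOR column by column:
  10101  (21)
  10101  (21)
  -----
  00000  (0)
The nim-sum is 0, so this is a P-position: the player to move is in a losing position under optimal play.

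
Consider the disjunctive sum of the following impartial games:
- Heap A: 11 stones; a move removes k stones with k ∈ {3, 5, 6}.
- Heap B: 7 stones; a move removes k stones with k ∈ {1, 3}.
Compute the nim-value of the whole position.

Build the Grundy sequence for heap A with g(k) = mex{g(k−s) : s ∈ {3, 5, 6}, s ≤ k}:
k:     0  1  2  3  4  5  6  7  8  9 10 11
g(k):  0  0  0  1  1  1  2  2  2  0  0  0
So g(11) = 0.
Grundy values for heap B (subtraction set {1, 3}):
g(0) = mex{} = 0
g(1) = mex{0} = 1
g(2) = mex{1} = 0
g(3) = mex{0} = 1
g(4) = mex{1} = 0
g(5) = mex{0} = 1
g(6) = mex{1} = 0
g(7) = mex{0} = 1
So g(7) = 1.
The value of a disjunctive sum is the nim-sum of the parts.
Combined value = 0 XOR 1 = 1.

1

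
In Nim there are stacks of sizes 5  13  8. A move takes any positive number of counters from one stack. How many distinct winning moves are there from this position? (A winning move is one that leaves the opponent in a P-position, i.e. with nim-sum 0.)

Nim-sum: 5 ⊕ 13 ⊕ 8 = 0.
The nim-sum is already 0, so every move leaves a nonzero nim-sum — there are no winning moves.

0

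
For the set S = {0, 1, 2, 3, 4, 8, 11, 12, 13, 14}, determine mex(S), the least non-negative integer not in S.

The values 0, 1, 2, 3, 4 are all present; 5 is the first non-negative integer missing from the set.

5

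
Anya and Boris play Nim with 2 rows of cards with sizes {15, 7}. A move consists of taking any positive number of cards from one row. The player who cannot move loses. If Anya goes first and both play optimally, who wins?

Anya wins

Nim-sum: 15 ⊕ 7 = 8.
The nim-sum is 8 ≠ 0, so this is an N-position: the player to move can win; Anya has a winning move.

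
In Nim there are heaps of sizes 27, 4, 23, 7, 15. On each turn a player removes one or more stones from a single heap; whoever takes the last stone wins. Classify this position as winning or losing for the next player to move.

Compute the nim-sum pairwise:
27 ⊕ 4 = 31
31 ⊕ 23 = 8
8 ⊕ 7 = 15
15 ⊕ 15 = 0
The nim-sum is 0, so this is a P-position: the player to move is in a losing position under optimal play.

Losing position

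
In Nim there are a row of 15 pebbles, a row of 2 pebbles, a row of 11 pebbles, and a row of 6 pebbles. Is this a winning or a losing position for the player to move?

Losing position

Nim-sum: 15 ^ 2 ^ 11 ^ 6 = 0.
The nim-sum is 0, so this is a P-position: the player to move is in a losing position under optimal play.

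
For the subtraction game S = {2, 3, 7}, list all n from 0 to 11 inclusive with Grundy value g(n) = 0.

0, 1, 5, 6, 10, 11

Compute g(0), g(1), … for moves {2, 3, 7}:
g(0) = mex{} = 0
g(1) = mex{} = 0
g(2) = mex{0} = 1
g(3) = mex{0} = 1
g(4) = mex{0,1} = 2
g(5) = mex{1} = 0
g(6) = mex{1,2} = 0
g(7) = mex{0,2} = 1
g(8) = mex{0} = 1
g(9) = mex{0,1} = 2
g(10) = mex{1} = 0
g(11) = mex{1,2} = 0
The P-positions (g = 0) in 0..11 are 0, 1, 5, 6, 10, 11.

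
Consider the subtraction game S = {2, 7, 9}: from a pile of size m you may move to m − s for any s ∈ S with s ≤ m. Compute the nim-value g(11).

3

Compute g(0), g(1), … for moves {2, 7, 9}:
g(0) = mex{} = 0
g(1) = mex{} = 0
g(2) = mex{0} = 1
g(3) = mex{0} = 1
g(4) = mex{1} = 0
g(5) = mex{1} = 0
g(6) = mex{0} = 1
g(7) = mex{0} = 1
g(8) = mex{0,1} = 2
g(9) = mex{0,1} = 2
g(10) = mex{0,1,2} = 3
g(11) = mex{0,1,2} = 3
So g(11) = 3.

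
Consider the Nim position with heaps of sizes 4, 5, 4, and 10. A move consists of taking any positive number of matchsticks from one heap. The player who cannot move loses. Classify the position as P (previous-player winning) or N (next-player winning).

N-position

In binary:
  0100  (4)
  0101  (5)
  0100  (4)
  1010  (10)
  ----
  1111  (15)
The nim-sum is 15 ≠ 0, so this is an N-position: the player to move can win.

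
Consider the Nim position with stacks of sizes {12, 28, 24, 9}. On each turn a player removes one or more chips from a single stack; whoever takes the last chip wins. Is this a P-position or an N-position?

N-position

Compute the nim-sum pairwise:
12 XOR 28 = 16
16 XOR 24 = 8
8 XOR 9 = 1
The nim-sum is 1 ≠ 0, so this is an N-position: the player to move can win.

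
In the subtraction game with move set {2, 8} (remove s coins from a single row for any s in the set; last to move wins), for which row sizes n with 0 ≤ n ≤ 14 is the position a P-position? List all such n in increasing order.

0, 1, 4, 5, 10, 11, 14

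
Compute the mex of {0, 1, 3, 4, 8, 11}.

2

The values 0, 1 are all present; 2 is the first non-negative integer missing from the set.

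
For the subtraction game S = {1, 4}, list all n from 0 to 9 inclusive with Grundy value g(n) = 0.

0, 2, 5, 7

Grundy values for subtraction set {1, 4}:
g(0) = mex{} = 0
g(1) = mex{0} = 1
g(2) = mex{1} = 0
g(3) = mex{0} = 1
g(4) = mex{0,1} = 2
g(5) = mex{1,2} = 0
g(6) = mex{0} = 1
g(7) = mex{1} = 0
g(8) = mex{0,2} = 1
g(9) = mex{0,1} = 2
The P-positions (g = 0) in 0..9 are 0, 2, 5, 7.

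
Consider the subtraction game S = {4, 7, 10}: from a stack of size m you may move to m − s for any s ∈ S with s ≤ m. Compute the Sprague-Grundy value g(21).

1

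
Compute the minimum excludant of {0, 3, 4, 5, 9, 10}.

0 is in the set but 1 is not, so the mex is 1.

1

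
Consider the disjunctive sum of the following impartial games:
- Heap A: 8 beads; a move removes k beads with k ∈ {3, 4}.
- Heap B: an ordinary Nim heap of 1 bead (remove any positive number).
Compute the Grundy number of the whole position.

For heap A, compute g(0), g(1), … with moves {3, 4}:
g(0) = mex{} = 0
g(1) = mex{} = 0
g(2) = mex{} = 0
g(3) = mex{0} = 1
g(4) = mex{0} = 1
g(5) = mex{0} = 1
g(6) = mex{0,1} = 2
g(7) = mex{1} = 0
g(8) = mex{1} = 0
So g(8) = 0.
Heap B is a plain Nim heap of size 1, so its Grundy value is 1.
By the Sprague-Grundy theorem, the Grundy value of a sum of independent games is the XOR of the component values.
Combined value = 0 ⊕ 1 = 1.

1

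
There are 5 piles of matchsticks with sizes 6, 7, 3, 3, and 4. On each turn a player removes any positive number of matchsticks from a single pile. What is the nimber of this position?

5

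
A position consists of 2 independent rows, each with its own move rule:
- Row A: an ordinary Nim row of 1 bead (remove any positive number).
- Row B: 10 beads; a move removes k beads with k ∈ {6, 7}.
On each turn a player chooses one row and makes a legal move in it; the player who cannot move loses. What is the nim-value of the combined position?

0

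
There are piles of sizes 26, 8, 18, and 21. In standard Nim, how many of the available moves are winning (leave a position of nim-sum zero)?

3

Bitwise XOR of the heap sizes:
  11010  (26)
  01000  (8)
  10010  (18)
  10101  (21)
  -----
  10101  (21)
The overall nim-sum is X = 21. A pile of size p has a winning move iff p XOR X < p (reduce it to p XOR X).
  26: 26 XOR 21 = 15 < 26 — winning move (to 15).
  8: 8 XOR 21 = 29 ≥ 8 — no move.
  18: 18 XOR 21 = 7 < 18 — winning move (to 7).
  21: 21 XOR 21 = 0 < 21 — winning move (to 0).
That gives 3 winning moves.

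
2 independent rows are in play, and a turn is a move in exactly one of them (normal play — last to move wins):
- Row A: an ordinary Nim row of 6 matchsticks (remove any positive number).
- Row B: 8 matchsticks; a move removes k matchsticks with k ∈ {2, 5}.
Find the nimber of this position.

Row A is a plain Nim row of size 6, so its Grundy value is 6.
Grundy values for row B (subtraction set {2, 5}):
k:     0  1  2  3  4  5  6  7  8
g(k):  0  0  1  1  0  2  1  0  0
So g(8) = 0.
The value of a disjunctive sum is the nim-sum of the parts.
Combined value = 6 XOR 0 = 6.

6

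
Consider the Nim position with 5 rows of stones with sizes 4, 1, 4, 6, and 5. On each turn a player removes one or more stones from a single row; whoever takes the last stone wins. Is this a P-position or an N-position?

N-position

Write each in binary and XOR column by column:
  100  (4)
  001  (1)
  100  (4)
  110  (6)
  101  (5)
  ---
  010  (2)
The nim-sum is 2 ≠ 0, so this is an N-position: the player to move can win.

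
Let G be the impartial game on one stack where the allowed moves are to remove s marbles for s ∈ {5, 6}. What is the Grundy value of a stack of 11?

Build the Grundy sequence with g(k) = mex{g(k−s) : s ∈ {5, 6}, s ≤ k}:
g(0) = mex{} = 0
g(1) = mex{} = 0
g(2) = mex{} = 0
g(3) = mex{} = 0
g(4) = mex{} = 0
g(5) = mex{0} = 1
g(6) = mex{0} = 1
g(7) = mex{0} = 1
g(8) = mex{0} = 1
g(9) = mex{0} = 1
g(10) = mex{0,1} = 2
g(11) = mex{1} = 0
So g(11) = 0.

0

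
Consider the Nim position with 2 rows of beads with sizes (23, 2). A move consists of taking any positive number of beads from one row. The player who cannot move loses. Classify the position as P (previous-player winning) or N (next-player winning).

N-position

Compute the nim-sum pairwise:
23 ⊕ 2 = 21
The nim-sum is 21 ≠ 0, so this is an N-position: the player to move can win.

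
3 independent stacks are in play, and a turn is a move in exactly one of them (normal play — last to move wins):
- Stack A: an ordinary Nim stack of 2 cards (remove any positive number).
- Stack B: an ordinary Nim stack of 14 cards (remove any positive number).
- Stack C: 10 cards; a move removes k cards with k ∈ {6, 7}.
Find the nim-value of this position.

Stack A is a plain Nim stack of size 2, so its Grundy value is 2.
Stack B is a plain Nim stack of size 14, so its Grundy value is 14.
Build the Grundy sequence for stack C with g(k) = mex{g(k−s) : s ∈ {6, 7}, s ≤ k}:
k:     0  1  2  3  4  5  6  7  8  9 10
g(k):  0  0  0  0  0  0  1  1  1  1  1
So g(10) = 1.
By the Sprague-Grundy theorem, the Grundy value of a sum of independent games is the XOR of the component values.
Combined value = 2 XOR 14 XOR 1 = 13.

13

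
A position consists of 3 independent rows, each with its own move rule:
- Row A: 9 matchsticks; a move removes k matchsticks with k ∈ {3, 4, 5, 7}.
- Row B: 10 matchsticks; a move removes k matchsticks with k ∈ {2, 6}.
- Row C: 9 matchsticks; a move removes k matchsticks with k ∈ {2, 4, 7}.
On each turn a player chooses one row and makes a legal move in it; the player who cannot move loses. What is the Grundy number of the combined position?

For row A, compute g(0), g(1), … with moves {3, 4, 5, 7}:
g(0) = mex{} = 0
g(1) = mex{} = 0
g(2) = mex{} = 0
g(3) = mex{0} = 1
g(4) = mex{0} = 1
g(5) = mex{0} = 1
g(6) = mex{0,1} = 2
g(7) = mex{0,1} = 2
g(8) = mex{0,1} = 2
g(9) = mex{0,1,2} = 3
So g(9) = 3.
For row B, compute g(0), g(1), … with moves {2, 6}:
g(0) = mex{} = 0
g(1) = mex{} = 0
g(2) = mex{0} = 1
g(3) = mex{0} = 1
g(4) = mex{1} = 0
g(5) = mex{1} = 0
g(6) = mex{0} = 1
g(7) = mex{0} = 1
g(8) = mex{1} = 0
g(9) = mex{1} = 0
g(10) = mex{0} = 1
So g(10) = 1.
Build the Grundy sequence for row C with g(k) = mex{g(k−s) : s ∈ {2, 4, 7}, s ≤ k}:
k:     0  1  2  3  4  5  6  7  8  9
g(k):  0  0  1  1  2  2  0  3  1  0
So g(9) = 0.
The value of a disjunctive sum is the nim-sum of the parts.
Combined value = 3 ⊕ 1 ⊕ 0 = 2.

2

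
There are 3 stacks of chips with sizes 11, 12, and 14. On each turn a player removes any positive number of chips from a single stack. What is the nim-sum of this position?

Bitwise XOR of the heap sizes:
  1011  (11)
  1100  (12)
  1110  (14)
  ----
  1001  (9)

9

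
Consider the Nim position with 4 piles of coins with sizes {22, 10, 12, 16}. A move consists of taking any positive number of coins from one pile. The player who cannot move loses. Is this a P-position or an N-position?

P-position

Write each in binary and XOR column by column:
  10110  (22)
  01010  (10)
  01100  (12)
  10000  (16)
  -----
  00000  (0)
The nim-sum is 0, so this is a P-position: the player to move is in a losing position under optimal play.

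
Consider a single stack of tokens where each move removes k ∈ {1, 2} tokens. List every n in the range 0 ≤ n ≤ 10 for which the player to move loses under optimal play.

0, 3, 6, 9

Build the Grundy sequence with g(k) = mex{g(k−s) : s ∈ {1, 2}, s ≤ k}:
g(0) = mex{} = 0
g(1) = mex{0} = 1
g(2) = mex{0,1} = 2
g(3) = mex{1,2} = 0
g(4) = mex{0,2} = 1
g(5) = mex{0,1} = 2
g(6) = mex{1,2} = 0
g(7) = mex{0,2} = 1
g(8) = mex{0,1} = 2
g(9) = mex{1,2} = 0
g(10) = mex{0,2} = 1
The P-positions (g = 0) in 0..10 are 0, 3, 6, 9.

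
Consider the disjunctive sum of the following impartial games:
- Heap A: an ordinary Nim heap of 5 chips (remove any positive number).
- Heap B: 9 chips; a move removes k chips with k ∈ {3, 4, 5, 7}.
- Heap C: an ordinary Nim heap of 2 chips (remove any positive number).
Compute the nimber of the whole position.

Heap A is a plain Nim heap of size 5, so its Grundy value is 5.
Grundy values for heap B (subtraction set {3, 4, 5, 7}):
g(0) = mex{} = 0
g(1) = mex{} = 0
g(2) = mex{} = 0
g(3) = mex{0} = 1
g(4) = mex{0} = 1
g(5) = mex{0} = 1
g(6) = mex{0,1} = 2
g(7) = mex{0,1} = 2
g(8) = mex{0,1} = 2
g(9) = mex{0,1,2} = 3
So g(9) = 3.
Heap C is a plain Nim heap of size 2, so its Grundy value is 2.
By the Sprague-Grundy theorem, the Grundy value of a sum of independent games is the XOR of the component values.
Combined value = 5 ⊕ 3 ⊕ 2 = 4.

4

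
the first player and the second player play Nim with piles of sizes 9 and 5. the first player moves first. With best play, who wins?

Compute the nim-sum pairwise:
9 ⊕ 5 = 12
The nim-sum is 12 ≠ 0, so this is an N-position: the player to move can win; the first player has a winning move.

the first player wins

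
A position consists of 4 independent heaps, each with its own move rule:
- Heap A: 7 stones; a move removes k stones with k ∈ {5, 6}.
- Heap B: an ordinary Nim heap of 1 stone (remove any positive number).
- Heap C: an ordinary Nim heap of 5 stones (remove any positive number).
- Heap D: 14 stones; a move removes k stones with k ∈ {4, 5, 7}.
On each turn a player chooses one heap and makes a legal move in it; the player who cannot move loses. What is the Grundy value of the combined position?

5

Grundy values for heap A (subtraction set {5, 6}):
k:     0  1  2  3  4  5  6  7
g(k):  0  0  0  0  0  1  1  1
So g(7) = 1.
Heap B is a plain Nim heap of size 1, so its Grundy value is 1.
Heap C is a plain Nim heap of size 5, so its Grundy value is 5.
Grundy values for heap D (subtraction set {4, 5, 7}):
g(0) = mex{} = 0
g(1) = mex{} = 0
g(2) = mex{} = 0
g(3) = mex{} = 0
g(4) = mex{0} = 1
g(5) = mex{0} = 1
g(6) = mex{0} = 1
g(7) = mex{0} = 1
g(8) = mex{0,1} = 2
g(9) = mex{0,1} = 2
g(10) = mex{0,1} = 2
g(11) = mex{1} = 0
g(12) = mex{1,2} = 0
g(13) = mex{1,2} = 0
g(14) = mex{1,2} = 0
So g(14) = 0.
The value of a disjunctive sum is the nim-sum of the parts.
Combined value = 1 ⊕ 1 ⊕ 5 ⊕ 0 = 5.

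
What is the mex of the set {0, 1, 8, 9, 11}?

2

The values 0, 1 are all present; 2 is the first non-negative integer missing from the set.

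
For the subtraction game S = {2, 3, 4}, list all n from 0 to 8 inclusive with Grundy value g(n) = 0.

0, 1, 6, 7

Build the Grundy sequence with g(k) = mex{g(k−s) : s ∈ {2, 3, 4}, s ≤ k}:
g(0) = mex{} = 0
g(1) = mex{} = 0
g(2) = mex{0} = 1
g(3) = mex{0} = 1
g(4) = mex{0,1} = 2
g(5) = mex{0,1} = 2
g(6) = mex{1,2} = 0
g(7) = mex{1,2} = 0
g(8) = mex{0,2} = 1
The P-positions (g = 0) in 0..8 are 0, 1, 6, 7.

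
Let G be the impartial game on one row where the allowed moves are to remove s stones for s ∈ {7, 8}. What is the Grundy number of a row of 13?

Grundy values for subtraction set {7, 8}:
k:     0  1  2  3  4  5  6  7  8  9 10 11 12 13
g(k):  0  0  0  0  0  0  0  1  1  1  1  1  1  1
So g(13) = 1.

1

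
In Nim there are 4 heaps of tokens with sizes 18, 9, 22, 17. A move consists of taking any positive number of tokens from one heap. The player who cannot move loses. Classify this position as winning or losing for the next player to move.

Nim-sum: 18 ⊕ 9 ⊕ 22 ⊕ 17 = 28.
The nim-sum is 28 ≠ 0, so this is an N-position: the player to move can win.

Winning position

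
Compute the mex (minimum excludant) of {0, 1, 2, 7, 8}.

3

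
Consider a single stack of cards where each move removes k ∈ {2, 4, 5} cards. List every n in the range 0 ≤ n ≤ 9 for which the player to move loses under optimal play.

0, 1, 7, 8

Grundy values for subtraction set {2, 4, 5}:
k:     0  1  2  3  4  5  6  7  8  9
g(k):  0  0  1  1  2  2  3  0  0  1
The P-positions (g = 0) in 0..9 are 0, 1, 7, 8.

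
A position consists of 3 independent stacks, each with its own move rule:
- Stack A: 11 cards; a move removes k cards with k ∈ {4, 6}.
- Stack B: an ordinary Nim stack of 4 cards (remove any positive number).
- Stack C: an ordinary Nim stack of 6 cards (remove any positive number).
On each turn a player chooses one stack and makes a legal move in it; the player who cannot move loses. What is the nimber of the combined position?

2

Grundy values for stack A (subtraction set {4, 6}):
k:     0  1  2  3  4  5  6  7  8  9 10 11
g(k):  0  0  0  0  1  1  1  1  2  2  0  0
So g(11) = 0.
Stack B is a plain Nim stack of size 4, so its Grundy value is 4.
Stack C is a plain Nim stack of size 6, so its Grundy value is 6.
The value of a disjunctive sum is the nim-sum of the parts.
Combined value = 0 XOR 4 XOR 6 = 2.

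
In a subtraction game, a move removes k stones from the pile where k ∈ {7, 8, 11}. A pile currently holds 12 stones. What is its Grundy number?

Grundy values for subtraction set {7, 8, 11}:
g(0) = mex{} = 0
g(1) = mex{} = 0
g(2) = mex{} = 0
g(3) = mex{} = 0
g(4) = mex{} = 0
g(5) = mex{} = 0
g(6) = mex{} = 0
g(7) = mex{0} = 1
g(8) = mex{0} = 1
g(9) = mex{0} = 1
g(10) = mex{0} = 1
g(11) = mex{0} = 1
g(12) = mex{0} = 1
So g(12) = 1.

1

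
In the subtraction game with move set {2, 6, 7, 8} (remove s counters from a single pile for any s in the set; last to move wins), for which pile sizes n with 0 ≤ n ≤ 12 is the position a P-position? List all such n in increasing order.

Build the Grundy sequence with g(k) = mex{g(k−s) : s ∈ {2, 6, 7, 8}, s ≤ k}:
g(0) = mex{} = 0
g(1) = mex{} = 0
g(2) = mex{0} = 1
g(3) = mex{0} = 1
g(4) = mex{1} = 0
g(5) = mex{1} = 0
g(6) = mex{0} = 1
g(7) = mex{0} = 1
g(8) = mex{0,1} = 2
g(9) = mex{0,1} = 2
g(10) = mex{0,1,2} = 3
g(11) = mex{0,1,2} = 3
g(12) = mex{0,1,3} = 2
The P-positions (g = 0) in 0..12 are 0, 1, 4, 5.

0, 1, 4, 5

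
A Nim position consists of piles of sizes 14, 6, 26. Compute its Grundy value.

18

Compute the nim-sum pairwise:
14 ⊕ 6 = 8
8 ⊕ 26 = 18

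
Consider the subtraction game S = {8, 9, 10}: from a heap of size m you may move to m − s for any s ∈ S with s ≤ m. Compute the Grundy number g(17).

Grundy values for subtraction set {8, 9, 10}:
k:     0  1  2  3  4  5  6  7  8  9 10 11 12 13 14 15 16 17
g(k):  0  0  0  0  0  0  0  0  1  1  1  1  1  1  1  1  2  2
So g(17) = 2.

2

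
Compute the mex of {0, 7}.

1

0 is in the set but 1 is not, so the mex is 1.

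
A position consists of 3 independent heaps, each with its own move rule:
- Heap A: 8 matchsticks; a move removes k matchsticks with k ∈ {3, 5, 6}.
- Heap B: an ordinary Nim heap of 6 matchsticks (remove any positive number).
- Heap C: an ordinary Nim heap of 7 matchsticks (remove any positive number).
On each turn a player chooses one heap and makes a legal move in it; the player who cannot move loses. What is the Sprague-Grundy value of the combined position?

3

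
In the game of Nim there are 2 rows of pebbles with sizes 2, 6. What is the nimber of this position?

4

In binary:
  010  (2)
  110  (6)
  ---
  100  (4)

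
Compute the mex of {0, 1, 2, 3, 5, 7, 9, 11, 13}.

4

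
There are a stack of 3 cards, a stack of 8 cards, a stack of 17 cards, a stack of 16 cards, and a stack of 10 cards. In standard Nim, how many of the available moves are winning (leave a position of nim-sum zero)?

0

Bitwise XOR of the heap sizes:
  00011  (3)
  01000  (8)
  10001  (17)
  10000  (16)
  01010  (10)
  -----
  00000  (0)
The nim-sum is already 0, so every move leaves a nonzero nim-sum — there are no winning moves.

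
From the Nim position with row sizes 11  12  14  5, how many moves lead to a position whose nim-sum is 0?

3

Nim-sum: 11 ⊕ 12 ⊕ 14 ⊕ 5 = 12.
The overall nim-sum is X = 12. A row of size p has a winning move iff p XOR X < p (reduce it to p XOR X).
  11: 11 XOR 12 = 7 < 11 — winning move (to 7).
  12: 12 XOR 12 = 0 < 12 — winning move (to 0).
  14: 14 XOR 12 = 2 < 14 — winning move (to 2).
  5: 5 XOR 12 = 9 ≥ 5 — no move.
That gives 3 winning moves.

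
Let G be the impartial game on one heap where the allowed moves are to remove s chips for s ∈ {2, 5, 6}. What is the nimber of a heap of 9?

2

Compute g(0), g(1), … for moves {2, 5, 6}:
k:     0  1  2  3  4  5  6  7  8  9
g(k):  0  0  1  1  0  2  1  3  0  2
So g(9) = 2.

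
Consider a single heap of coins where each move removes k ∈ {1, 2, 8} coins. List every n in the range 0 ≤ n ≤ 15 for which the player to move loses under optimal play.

0, 3, 6, 9, 12, 15

Compute g(0), g(1), … for moves {1, 2, 8}:
k:     0  1  2  3  4  5  6  7  8  9 10 11 12 13 14 15
g(k):  0  1  2  0  1  2  0  1  2  0  1  2  0  1  2  0
The P-positions (g = 0) in 0..15 are 0, 3, 6, 9, 12, 15.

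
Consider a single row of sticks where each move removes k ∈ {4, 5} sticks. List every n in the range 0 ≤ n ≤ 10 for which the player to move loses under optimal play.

Compute g(0), g(1), … for moves {4, 5}:
g(0) = mex{} = 0
g(1) = mex{} = 0
g(2) = mex{} = 0
g(3) = mex{} = 0
g(4) = mex{0} = 1
g(5) = mex{0} = 1
g(6) = mex{0} = 1
g(7) = mex{0} = 1
g(8) = mex{0,1} = 2
g(9) = mex{1} = 0
g(10) = mex{1} = 0
The P-positions (g = 0) in 0..10 are 0, 1, 2, 3, 9, 10.

0, 1, 2, 3, 9, 10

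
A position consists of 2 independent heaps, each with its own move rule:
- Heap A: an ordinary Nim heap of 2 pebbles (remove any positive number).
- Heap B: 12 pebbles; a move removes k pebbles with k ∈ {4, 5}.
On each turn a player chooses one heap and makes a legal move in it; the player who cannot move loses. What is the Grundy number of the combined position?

2

Heap A is a plain Nim heap of size 2, so its Grundy value is 2.
Build the Grundy sequence for heap B with g(k) = mex{g(k−s) : s ∈ {4, 5}, s ≤ k}:
k:     0  1  2  3  4  5  6  7  8  9 10 11 12
g(k):  0  0  0  0  1  1  1  1  2  0  0  0  0
So g(12) = 0.
The value of a disjunctive sum is the nim-sum of the parts.
Combined value = 2 XOR 0 = 2.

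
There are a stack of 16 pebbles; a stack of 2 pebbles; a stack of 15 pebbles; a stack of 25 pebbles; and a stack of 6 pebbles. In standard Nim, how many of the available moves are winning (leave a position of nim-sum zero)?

Compute the nim-sum pairwise:
16 ⊕ 2 = 18
18 ⊕ 15 = 29
29 ⊕ 25 = 4
4 ⊕ 6 = 2
The overall nim-sum is X = 2. A stack of size p has a winning move iff p XOR X < p (reduce it to p XOR X).
  16: 16 XOR 2 = 18 ≥ 16 — no move.
  2: 2 XOR 2 = 0 < 2 — winning move (to 0).
  15: 15 XOR 2 = 13 < 15 — winning move (to 13).
  25: 25 XOR 2 = 27 ≥ 25 — no move.
  6: 6 XOR 2 = 4 < 6 — winning move (to 4).
That gives 3 winning moves.

3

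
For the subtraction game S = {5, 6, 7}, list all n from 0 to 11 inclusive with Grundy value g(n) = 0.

Compute g(0), g(1), … for moves {5, 6, 7}:
g(0) = mex{} = 0
g(1) = mex{} = 0
g(2) = mex{} = 0
g(3) = mex{} = 0
g(4) = mex{} = 0
g(5) = mex{0} = 1
g(6) = mex{0} = 1
g(7) = mex{0} = 1
g(8) = mex{0} = 1
g(9) = mex{0} = 1
g(10) = mex{0,1} = 2
g(11) = mex{0,1} = 2
The P-positions (g = 0) in 0..11 are 0, 1, 2, 3, 4.

0, 1, 2, 3, 4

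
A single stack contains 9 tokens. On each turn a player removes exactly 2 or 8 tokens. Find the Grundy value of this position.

Build the Grundy sequence with g(k) = mex{g(k−s) : s ∈ {2, 8}, s ≤ k}:
k:     0  1  2  3  4  5  6  7  8  9
g(k):  0  0  1  1  0  0  1  1  2  2
So g(9) = 2.

2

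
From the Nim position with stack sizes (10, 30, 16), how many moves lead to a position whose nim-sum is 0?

1

In binary:
  01010  (10)
  11110  (30)
  10000  (16)
  -----
  00100  (4)
The overall nim-sum is X = 4. A stack of size p has a winning move iff p XOR X < p (reduce it to p XOR X).
  10: 10 XOR 4 = 14 ≥ 10 — no move.
  30: 30 XOR 4 = 26 < 30 — winning move (to 26).
  16: 16 XOR 4 = 20 ≥ 16 — no move.
That gives 1 winning move.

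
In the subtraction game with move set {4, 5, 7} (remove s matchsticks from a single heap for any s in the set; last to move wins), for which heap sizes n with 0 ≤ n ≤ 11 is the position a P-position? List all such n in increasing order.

0, 1, 2, 3, 11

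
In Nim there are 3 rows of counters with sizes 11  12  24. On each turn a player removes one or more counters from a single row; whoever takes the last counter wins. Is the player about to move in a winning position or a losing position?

Bitwise XOR of the heap sizes:
  01011  (11)
  01100  (12)
  11000  (24)
  -----
  11111  (31)
The nim-sum is 31 ≠ 0, so this is an N-position: the player to move can win.

Winning position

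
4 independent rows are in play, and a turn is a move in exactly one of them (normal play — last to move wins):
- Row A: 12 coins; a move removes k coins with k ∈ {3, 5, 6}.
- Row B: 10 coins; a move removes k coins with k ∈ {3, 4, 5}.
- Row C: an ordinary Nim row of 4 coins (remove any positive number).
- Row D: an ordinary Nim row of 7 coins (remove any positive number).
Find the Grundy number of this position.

2

For row A, compute g(0), g(1), … with moves {3, 5, 6}:
g(0) = mex{} = 0
g(1) = mex{} = 0
g(2) = mex{} = 0
g(3) = mex{0} = 1
g(4) = mex{0} = 1
g(5) = mex{0} = 1
g(6) = mex{0,1} = 2
g(7) = mex{0,1} = 2
g(8) = mex{0,1} = 2
g(9) = mex{1,2} = 0
g(10) = mex{1,2} = 0
g(11) = mex{1,2} = 0
g(12) = mex{0,2} = 1
So g(12) = 1.
Grundy values for row B (subtraction set {3, 4, 5}):
k:     0  1  2  3  4  5  6  7  8  9 10
g(k):  0  0  0  1  1  1  2  2  0  0  0
So g(10) = 0.
Row C is a plain Nim row of size 4, so its Grundy value is 4.
Row D is a plain Nim row of size 7, so its Grundy value is 7.
The value of a disjunctive sum is the nim-sum of the parts.
Combined value = 1 XOR 0 XOR 4 XOR 7 = 2.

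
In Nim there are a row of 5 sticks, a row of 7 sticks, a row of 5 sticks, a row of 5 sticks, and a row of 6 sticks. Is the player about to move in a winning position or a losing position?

Winning position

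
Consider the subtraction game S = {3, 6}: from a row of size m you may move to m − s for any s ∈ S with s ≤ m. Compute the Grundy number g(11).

Build the Grundy sequence with g(k) = mex{g(k−s) : s ∈ {3, 6}, s ≤ k}:
k:     0  1  2  3  4  5  6  7  8  9 10 11
g(k):  0  0  0  1  1  1  2  2  2  0  0  0
So g(11) = 0.

0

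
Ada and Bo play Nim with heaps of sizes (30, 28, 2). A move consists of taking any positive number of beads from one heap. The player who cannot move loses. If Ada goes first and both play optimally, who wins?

Nim-sum: 30 XOR 28 XOR 2 = 0.
The nim-sum is 0, so this is a P-position: the player to move is in a losing position under optimal play; Ada is about to move from it and so loses — Bo wins.

Bo wins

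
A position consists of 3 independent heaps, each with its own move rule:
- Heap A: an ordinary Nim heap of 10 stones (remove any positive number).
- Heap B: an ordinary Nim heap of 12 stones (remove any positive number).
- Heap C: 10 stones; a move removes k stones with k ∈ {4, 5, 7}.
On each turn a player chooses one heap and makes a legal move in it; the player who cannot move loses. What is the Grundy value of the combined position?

4

Heap A is a plain Nim heap of size 10, so its Grundy value is 10.
Heap B is a plain Nim heap of size 12, so its Grundy value is 12.
Grundy values for heap C (subtraction set {4, 5, 7}):
k:     0  1  2  3  4  5  6  7  8  9 10
g(k):  0  0  0  0  1  1  1  1  2  2  2
So g(10) = 2.
By the Sprague-Grundy theorem, the Grundy value of a sum of independent games is the XOR of the component values.
Combined value = 10 XOR 12 XOR 2 = 4.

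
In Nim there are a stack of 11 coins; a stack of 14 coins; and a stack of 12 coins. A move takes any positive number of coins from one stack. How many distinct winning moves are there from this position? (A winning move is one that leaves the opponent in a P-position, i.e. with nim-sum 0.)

3

Bitwise XOR of the heap sizes:
  1011  (11)
  1110  (14)
  1100  (12)
  ----
  1001  (9)
The overall nim-sum is X = 9. A stack of size p has a winning move iff p XOR X < p (reduce it to p XOR X).
  11: 11 XOR 9 = 2 < 11 — winning move (to 2).
  14: 14 XOR 9 = 7 < 14 — winning move (to 7).
  12: 12 XOR 9 = 5 < 12 — winning move (to 5).
That gives 3 winning moves.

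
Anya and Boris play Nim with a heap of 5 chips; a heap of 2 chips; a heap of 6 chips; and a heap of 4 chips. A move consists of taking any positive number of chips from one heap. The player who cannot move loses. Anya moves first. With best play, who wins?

Compute the nim-sum pairwise:
5 ^ 2 = 7
7 ^ 6 = 1
1 ^ 4 = 5
The nim-sum is 5 ≠ 0, so this is an N-position: the player to move can win; Anya has a winning move.

Anya wins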